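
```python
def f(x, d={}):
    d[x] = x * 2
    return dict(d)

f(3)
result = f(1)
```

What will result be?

Step 1: Mutable default dict is shared across calls.
Step 2: First call adds 3: 6. Second call adds 1: 2.
Step 3: result = {3: 6, 1: 2}

The answer is {3: 6, 1: 2}.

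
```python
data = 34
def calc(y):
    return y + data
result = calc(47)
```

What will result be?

Step 1: data = 34 is defined globally.
Step 2: calc(47) uses parameter y = 47 and looks up data from global scope = 34.
Step 3: result = 47 + 34 = 81

The answer is 81.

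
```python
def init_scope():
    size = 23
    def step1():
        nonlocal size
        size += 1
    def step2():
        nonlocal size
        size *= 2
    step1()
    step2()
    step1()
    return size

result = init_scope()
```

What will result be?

Step 1: size = 23.
Step 2: step1(): size = 23 + 1 = 24.
Step 3: step2(): size = 24 * 2 = 48.
Step 4: step1(): size = 48 + 1 = 49. result = 49

The answer is 49.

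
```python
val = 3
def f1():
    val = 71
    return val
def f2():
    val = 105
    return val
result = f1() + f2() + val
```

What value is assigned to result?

Step 1: Each function shadows global val with its own local.
Step 2: f1() returns 71, f2() returns 105.
Step 3: Global val = 3 is unchanged. result = 71 + 105 + 3 = 179

The answer is 179.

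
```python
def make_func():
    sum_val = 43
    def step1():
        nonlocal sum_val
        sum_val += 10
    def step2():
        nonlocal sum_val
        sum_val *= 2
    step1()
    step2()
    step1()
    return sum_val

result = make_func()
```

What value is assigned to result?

Step 1: sum_val = 43.
Step 2: step1(): sum_val = 43 + 10 = 53.
Step 3: step2(): sum_val = 53 * 2 = 106.
Step 4: step1(): sum_val = 106 + 10 = 116. result = 116

The answer is 116.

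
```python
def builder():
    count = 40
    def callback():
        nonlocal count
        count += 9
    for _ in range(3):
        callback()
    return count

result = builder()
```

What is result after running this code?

Step 1: count = 40.
Step 2: callback() is called 3 times in a loop, each adding 9 via nonlocal.
Step 3: count = 40 + 9 * 3 = 67

The answer is 67.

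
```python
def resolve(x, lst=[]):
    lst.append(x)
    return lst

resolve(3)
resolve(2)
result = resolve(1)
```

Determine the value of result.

Step 1: Mutable default argument gotcha! The list [] is created once.
Step 2: Each call appends to the SAME list: [3], [3, 2], [3, 2, 1].
Step 3: result = [3, 2, 1]

The answer is [3, 2, 1].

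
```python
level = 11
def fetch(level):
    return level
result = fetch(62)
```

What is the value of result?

Step 1: Global level = 11.
Step 2: fetch(62) takes parameter level = 62, which shadows the global.
Step 3: result = 62

The answer is 62.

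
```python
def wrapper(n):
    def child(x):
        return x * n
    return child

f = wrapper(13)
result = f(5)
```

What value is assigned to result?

Step 1: wrapper(13) creates a closure capturing n = 13.
Step 2: f(5) computes 5 * 13 = 65.
Step 3: result = 65

The answer is 65.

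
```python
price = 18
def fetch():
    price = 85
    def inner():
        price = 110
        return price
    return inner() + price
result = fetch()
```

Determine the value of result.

Step 1: fetch() has local price = 85. inner() has local price = 110.
Step 2: inner() returns its local price = 110.
Step 3: fetch() returns 110 + its own price (85) = 195

The answer is 195.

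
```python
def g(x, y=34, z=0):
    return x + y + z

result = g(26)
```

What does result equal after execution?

Step 1: g(26) uses defaults y = 34, z = 0.
Step 2: Returns 26 + 34 + 0 = 60.
Step 3: result = 60

The answer is 60.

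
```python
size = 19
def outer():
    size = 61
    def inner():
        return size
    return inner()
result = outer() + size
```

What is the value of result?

Step 1: Global size = 19. outer() shadows with size = 61.
Step 2: inner() returns enclosing size = 61. outer() = 61.
Step 3: result = 61 + global size (19) = 80

The answer is 80.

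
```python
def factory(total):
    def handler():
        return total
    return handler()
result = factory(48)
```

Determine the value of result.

Step 1: factory(48) binds parameter total = 48.
Step 2: handler() looks up total in enclosing scope and finds the parameter total = 48.
Step 3: result = 48

The answer is 48.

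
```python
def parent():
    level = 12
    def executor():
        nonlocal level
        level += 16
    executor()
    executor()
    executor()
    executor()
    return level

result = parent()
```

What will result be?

Step 1: level starts at 12.
Step 2: executor() is called 4 times, each adding 16.
Step 3: level = 12 + 16 * 4 = 76

The answer is 76.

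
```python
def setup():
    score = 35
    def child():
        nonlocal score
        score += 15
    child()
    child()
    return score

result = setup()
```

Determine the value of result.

Step 1: score starts at 35.
Step 2: child() is called 2 times, each adding 15.
Step 3: score = 35 + 15 * 2 = 65

The answer is 65.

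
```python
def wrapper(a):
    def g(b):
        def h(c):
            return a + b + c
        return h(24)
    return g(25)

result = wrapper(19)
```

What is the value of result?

Step 1: a = 19, b = 25, c = 24 across three nested scopes.
Step 2: h() accesses all three via LEGB rule.
Step 3: result = 19 + 25 + 24 = 68

The answer is 68.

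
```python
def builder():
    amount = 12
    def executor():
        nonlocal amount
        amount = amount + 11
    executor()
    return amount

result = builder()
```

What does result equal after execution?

Step 1: builder() sets amount = 12.
Step 2: executor() uses nonlocal to modify amount in builder's scope: amount = 12 + 11 = 23.
Step 3: builder() returns the modified amount = 23

The answer is 23.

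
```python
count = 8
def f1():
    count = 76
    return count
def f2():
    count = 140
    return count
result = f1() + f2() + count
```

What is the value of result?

Step 1: Each function shadows global count with its own local.
Step 2: f1() returns 76, f2() returns 140.
Step 3: Global count = 8 is unchanged. result = 76 + 140 + 8 = 224

The answer is 224.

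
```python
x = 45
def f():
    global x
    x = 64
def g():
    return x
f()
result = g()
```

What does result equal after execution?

Step 1: x = 45.
Step 2: f() sets global x = 64.
Step 3: g() reads global x = 64. result = 64

The answer is 64.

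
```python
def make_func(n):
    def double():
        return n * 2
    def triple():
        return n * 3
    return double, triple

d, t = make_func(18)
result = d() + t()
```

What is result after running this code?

Step 1: Both closures capture the same n = 18.
Step 2: d() = 18 * 2 = 36, t() = 18 * 3 = 54.
Step 3: result = 36 + 54 = 90

The answer is 90.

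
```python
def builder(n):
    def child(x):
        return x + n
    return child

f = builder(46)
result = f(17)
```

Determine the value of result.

Step 1: builder(46) creates a closure that captures n = 46.
Step 2: f(17) calls the closure with x = 17, returning 17 + 46 = 63.
Step 3: result = 63

The answer is 63.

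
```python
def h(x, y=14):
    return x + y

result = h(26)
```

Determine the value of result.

Step 1: h(26) uses default y = 14.
Step 2: Returns 26 + 14 = 40.
Step 3: result = 40

The answer is 40.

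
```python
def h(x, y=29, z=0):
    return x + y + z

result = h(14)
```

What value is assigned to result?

Step 1: h(14) uses defaults y = 29, z = 0.
Step 2: Returns 14 + 29 + 0 = 43.
Step 3: result = 43

The answer is 43.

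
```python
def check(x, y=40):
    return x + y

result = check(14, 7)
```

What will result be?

Step 1: check(14, 7) overrides default y with 7.
Step 2: Returns 14 + 7 = 21.
Step 3: result = 21

The answer is 21.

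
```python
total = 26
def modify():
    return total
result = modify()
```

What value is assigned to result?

Step 1: total = 26 is defined in the global scope.
Step 2: modify() looks up total. No local total exists, so Python checks the global scope via LEGB rule and finds total = 26.
Step 3: result = 26

The answer is 26.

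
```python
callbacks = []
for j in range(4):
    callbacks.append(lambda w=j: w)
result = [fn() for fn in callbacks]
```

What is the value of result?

Step 1: Default arg w=j captures j at each iteration.
Step 2: Each lambda has its own default: 0, 1, ..., 3.
Step 3: result = [0, 1, 2, 3]

The answer is [0, 1, 2, 3].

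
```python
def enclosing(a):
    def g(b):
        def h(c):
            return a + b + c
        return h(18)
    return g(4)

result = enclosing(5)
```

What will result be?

Step 1: a = 5, b = 4, c = 18 across three nested scopes.
Step 2: h() accesses all three via LEGB rule.
Step 3: result = 5 + 4 + 18 = 27

The answer is 27.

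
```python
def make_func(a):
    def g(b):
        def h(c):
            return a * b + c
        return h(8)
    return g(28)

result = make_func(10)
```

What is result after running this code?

Step 1: a = 10, b = 28, c = 8.
Step 2: h() computes a * b + c = 10 * 28 + 8 = 288.
Step 3: result = 288

The answer is 288.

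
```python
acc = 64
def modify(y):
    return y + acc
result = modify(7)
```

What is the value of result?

Step 1: acc = 64 is defined globally.
Step 2: modify(7) uses parameter y = 7 and looks up acc from global scope = 64.
Step 3: result = 7 + 64 = 71

The answer is 71.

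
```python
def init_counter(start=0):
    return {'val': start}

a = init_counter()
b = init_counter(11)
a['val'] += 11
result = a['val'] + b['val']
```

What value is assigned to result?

Step 1: init_counter() returns a new dict each call (immutable default 0).
Step 2: a = {'val': 0}, b = {'val': 11}.
Step 3: a['val'] += 11 = 11. result = 11 + 11 = 22

The answer is 22.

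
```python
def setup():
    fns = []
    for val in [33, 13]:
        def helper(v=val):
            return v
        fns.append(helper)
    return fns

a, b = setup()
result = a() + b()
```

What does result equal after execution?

Step 1: Default argument v=val captures val at each iteration.
Step 2: a() returns 33 (captured at first iteration), b() returns 13 (captured at second).
Step 3: result = 33 + 13 = 46

The answer is 46.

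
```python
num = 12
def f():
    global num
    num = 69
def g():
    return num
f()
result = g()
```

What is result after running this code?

Step 1: num = 12.
Step 2: f() sets global num = 69.
Step 3: g() reads global num = 69. result = 69

The answer is 69.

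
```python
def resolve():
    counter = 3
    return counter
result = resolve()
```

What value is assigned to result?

Step 1: resolve() defines counter = 3 in its local scope.
Step 2: return counter finds the local variable counter = 3.
Step 3: result = 3

The answer is 3.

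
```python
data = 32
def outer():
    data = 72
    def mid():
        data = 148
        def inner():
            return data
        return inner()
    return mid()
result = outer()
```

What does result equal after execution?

Step 1: Three levels of shadowing: global 32, outer 72, mid 148.
Step 2: inner() finds data = 148 in enclosing mid() scope.
Step 3: result = 148

The answer is 148.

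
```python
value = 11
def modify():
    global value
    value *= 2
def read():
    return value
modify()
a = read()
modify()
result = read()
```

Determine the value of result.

Step 1: value = 11.
Step 2: First modify(): value = 11 * 2 = 22.
Step 3: Second modify(): value = 22 * 2 = 44.
Step 4: read() returns 44

The answer is 44.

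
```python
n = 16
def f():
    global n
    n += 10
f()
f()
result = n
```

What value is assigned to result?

Step 1: n = 16.
Step 2: First f(): n = 16 + 10 = 26.
Step 3: Second f(): n = 26 + 10 = 36. result = 36

The answer is 36.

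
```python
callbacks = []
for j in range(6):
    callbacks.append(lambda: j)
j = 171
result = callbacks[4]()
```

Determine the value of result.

Step 1: Lambdas capture the variable j by reference, not by value.
Step 2: After the loop, j is reassigned to 171.
Step 3: callbacks[4]() looks up the current j = 171. result = 171

The answer is 171.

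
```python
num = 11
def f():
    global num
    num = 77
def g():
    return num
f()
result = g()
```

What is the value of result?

Step 1: num = 11.
Step 2: f() sets global num = 77.
Step 3: g() reads global num = 77. result = 77

The answer is 77.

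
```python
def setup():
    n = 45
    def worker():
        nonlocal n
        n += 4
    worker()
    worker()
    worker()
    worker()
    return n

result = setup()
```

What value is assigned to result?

Step 1: n starts at 45.
Step 2: worker() is called 4 times, each adding 4.
Step 3: n = 45 + 4 * 4 = 61

The answer is 61.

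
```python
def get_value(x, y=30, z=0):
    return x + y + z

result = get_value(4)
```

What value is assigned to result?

Step 1: get_value(4) uses defaults y = 30, z = 0.
Step 2: Returns 4 + 30 + 0 = 34.
Step 3: result = 34

The answer is 34.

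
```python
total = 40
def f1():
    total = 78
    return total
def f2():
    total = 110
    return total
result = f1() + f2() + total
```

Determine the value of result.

Step 1: Each function shadows global total with its own local.
Step 2: f1() returns 78, f2() returns 110.
Step 3: Global total = 40 is unchanged. result = 78 + 110 + 40 = 228

The answer is 228.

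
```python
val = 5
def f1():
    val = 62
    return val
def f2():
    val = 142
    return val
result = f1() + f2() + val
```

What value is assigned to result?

Step 1: Each function shadows global val with its own local.
Step 2: f1() returns 62, f2() returns 142.
Step 3: Global val = 5 is unchanged. result = 62 + 142 + 5 = 209

The answer is 209.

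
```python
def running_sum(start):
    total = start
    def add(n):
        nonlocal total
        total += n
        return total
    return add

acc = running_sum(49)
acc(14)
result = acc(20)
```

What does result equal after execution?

Step 1: running_sum(49) creates closure with total = 49.
Step 2: First acc(14): total = 49 + 14 = 63.
Step 3: Second acc(20): total = 63 + 20 = 83. result = 83

The answer is 83.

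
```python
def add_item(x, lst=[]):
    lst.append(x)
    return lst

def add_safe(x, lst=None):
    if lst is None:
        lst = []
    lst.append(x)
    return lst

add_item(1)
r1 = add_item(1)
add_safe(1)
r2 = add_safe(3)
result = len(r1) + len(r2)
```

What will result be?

Step 1: add_item shares mutable default: after 2 calls, lst = [1, 1], len = 2.
Step 2: add_safe creates fresh list each time: r2 = [3], len = 1.
Step 3: result = 2 + 1 = 3

The answer is 3.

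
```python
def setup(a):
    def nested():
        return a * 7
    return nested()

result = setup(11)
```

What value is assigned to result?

Step 1: setup(11) binds parameter a = 11.
Step 2: nested() accesses a = 11 from enclosing scope.
Step 3: result = 11 * 7 = 77

The answer is 77.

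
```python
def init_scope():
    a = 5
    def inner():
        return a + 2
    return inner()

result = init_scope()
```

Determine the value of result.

Step 1: init_scope() defines a = 5.
Step 2: inner() reads a = 5 from enclosing scope, returns 5 + 2 = 7.
Step 3: result = 7

The answer is 7.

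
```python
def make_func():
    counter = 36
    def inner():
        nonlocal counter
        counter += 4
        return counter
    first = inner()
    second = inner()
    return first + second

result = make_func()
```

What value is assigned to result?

Step 1: counter starts at 36.
Step 2: First call: counter = 36 + 4 = 40, returns 40.
Step 3: Second call: counter = 40 + 4 = 44, returns 44.
Step 4: result = 40 + 44 = 84

The answer is 84.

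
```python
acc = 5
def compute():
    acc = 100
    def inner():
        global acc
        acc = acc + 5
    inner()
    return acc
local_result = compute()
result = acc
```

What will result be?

Step 1: Global acc = 5. compute() creates local acc = 100.
Step 2: inner() declares global acc and adds 5: global acc = 5 + 5 = 10.
Step 3: compute() returns its local acc = 100 (unaffected by inner).
Step 4: result = global acc = 10

The answer is 10.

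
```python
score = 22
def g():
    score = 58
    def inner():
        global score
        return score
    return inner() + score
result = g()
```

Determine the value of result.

Step 1: Global score = 22. g() shadows with local score = 58.
Step 2: inner() uses global keyword, so inner() returns global score = 22.
Step 3: g() returns 22 + 58 = 80

The answer is 80.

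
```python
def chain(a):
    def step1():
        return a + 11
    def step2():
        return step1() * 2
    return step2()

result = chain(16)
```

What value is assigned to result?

Step 1: chain(16) captures a = 16.
Step 2: step2() calls step1() which returns 16 + 11 = 27.
Step 3: step2() returns 27 * 2 = 54

The answer is 54.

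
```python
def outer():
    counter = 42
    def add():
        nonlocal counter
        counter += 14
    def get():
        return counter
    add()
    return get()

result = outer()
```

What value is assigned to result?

Step 1: counter = 42. add() modifies it via nonlocal, get() reads it.
Step 2: add() makes counter = 42 + 14 = 56.
Step 3: get() returns 56. result = 56

The answer is 56.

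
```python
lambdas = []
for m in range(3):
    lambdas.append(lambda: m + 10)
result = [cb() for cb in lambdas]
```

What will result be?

Step 1: All lambdas capture m by reference. After the loop, m = 2.
Step 2: Each call returns 2 + 10 = 12.
Step 3: result = [12, 12, 12]

The answer is [12, 12, 12].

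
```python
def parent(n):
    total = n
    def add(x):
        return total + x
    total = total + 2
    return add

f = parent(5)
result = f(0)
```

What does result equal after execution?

Step 1: parent(5) sets total = 5, then total = 5 + 2 = 7.
Step 2: Closures capture by reference, so add sees total = 7.
Step 3: f(0) returns 7 + 0 = 7

The answer is 7.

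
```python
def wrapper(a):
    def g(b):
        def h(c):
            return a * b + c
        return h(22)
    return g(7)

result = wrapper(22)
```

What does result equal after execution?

Step 1: a = 22, b = 7, c = 22.
Step 2: h() computes a * b + c = 22 * 7 + 22 = 176.
Step 3: result = 176

The answer is 176.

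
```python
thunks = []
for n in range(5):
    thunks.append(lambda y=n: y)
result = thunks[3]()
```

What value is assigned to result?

Step 1: Default argument y=n captures n's value at each iteration.
Step 2: thunks[3] captured y = 3 when n was 3.
Step 3: result = 3

The answer is 3.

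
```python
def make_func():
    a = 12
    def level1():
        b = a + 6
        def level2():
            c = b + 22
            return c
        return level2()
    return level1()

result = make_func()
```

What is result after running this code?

Step 1: a = 12. b = a + 6 = 18.
Step 2: c = b + 22 = 18 + 22 = 40.
Step 3: result = 40

The answer is 40.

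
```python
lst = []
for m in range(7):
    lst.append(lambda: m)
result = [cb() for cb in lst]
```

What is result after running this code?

Step 1: All 7 lambdas share the same variable m.
Step 2: After the loop, m = 6.
Step 3: Each call returns 6. result = [6, 6, 6, 6, 6, 6, 6]

The answer is [6, 6, 6, 6, 6, 6, 6].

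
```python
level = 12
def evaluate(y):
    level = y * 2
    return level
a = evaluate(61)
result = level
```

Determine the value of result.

Step 1: Global level = 12.
Step 2: evaluate(61) creates local level = 61 * 2 = 122.
Step 3: Global level unchanged because no global keyword. result = 12

The answer is 12.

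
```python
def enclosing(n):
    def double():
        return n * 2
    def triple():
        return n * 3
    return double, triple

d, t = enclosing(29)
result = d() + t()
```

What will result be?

Step 1: Both closures capture the same n = 29.
Step 2: d() = 29 * 2 = 58, t() = 29 * 3 = 87.
Step 3: result = 58 + 87 = 145

The answer is 145.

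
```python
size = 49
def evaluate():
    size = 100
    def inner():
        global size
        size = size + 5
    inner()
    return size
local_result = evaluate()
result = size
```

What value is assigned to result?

Step 1: Global size = 49. evaluate() creates local size = 100.
Step 2: inner() declares global size and adds 5: global size = 49 + 5 = 54.
Step 3: evaluate() returns its local size = 100 (unaffected by inner).
Step 4: result = global size = 54

The answer is 54.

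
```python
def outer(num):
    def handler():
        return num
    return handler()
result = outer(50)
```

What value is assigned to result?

Step 1: outer(50) binds parameter num = 50.
Step 2: handler() looks up num in enclosing scope and finds the parameter num = 50.
Step 3: result = 50

The answer is 50.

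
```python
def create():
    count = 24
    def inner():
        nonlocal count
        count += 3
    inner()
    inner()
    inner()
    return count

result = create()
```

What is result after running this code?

Step 1: count starts at 24.
Step 2: inner() is called 3 times, each adding 3.
Step 3: count = 24 + 3 * 3 = 33

The answer is 33.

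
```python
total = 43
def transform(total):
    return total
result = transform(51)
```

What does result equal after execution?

Step 1: Global total = 43.
Step 2: transform(51) takes parameter total = 51, which shadows the global.
Step 3: result = 51

The answer is 51.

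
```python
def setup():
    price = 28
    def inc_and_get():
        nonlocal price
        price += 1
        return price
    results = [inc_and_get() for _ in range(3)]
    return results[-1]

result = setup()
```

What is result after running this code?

Step 1: price = 28.
Step 2: Three calls to inc_and_get(), each adding 1.
Step 3: Last value = 28 + 1 * 3 = 31

The answer is 31.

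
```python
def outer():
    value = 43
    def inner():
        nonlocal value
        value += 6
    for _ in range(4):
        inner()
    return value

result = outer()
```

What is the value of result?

Step 1: value = 43.
Step 2: inner() is called 4 times in a loop, each adding 6 via nonlocal.
Step 3: value = 43 + 6 * 4 = 67

The answer is 67.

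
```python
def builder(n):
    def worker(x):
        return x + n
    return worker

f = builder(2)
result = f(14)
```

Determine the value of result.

Step 1: builder(2) creates a closure that captures n = 2.
Step 2: f(14) calls the closure with x = 14, returning 14 + 2 = 16.
Step 3: result = 16

The answer is 16.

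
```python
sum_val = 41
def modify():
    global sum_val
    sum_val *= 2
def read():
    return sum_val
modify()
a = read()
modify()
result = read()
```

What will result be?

Step 1: sum_val = 41.
Step 2: First modify(): sum_val = 41 * 2 = 82.
Step 3: Second modify(): sum_val = 82 * 2 = 164.
Step 4: read() returns 164

The answer is 164.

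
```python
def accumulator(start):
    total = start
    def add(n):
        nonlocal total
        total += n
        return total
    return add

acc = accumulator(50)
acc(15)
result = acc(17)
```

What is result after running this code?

Step 1: accumulator(50) creates closure with total = 50.
Step 2: First acc(15): total = 50 + 15 = 65.
Step 3: Second acc(17): total = 65 + 17 = 82. result = 82

The answer is 82.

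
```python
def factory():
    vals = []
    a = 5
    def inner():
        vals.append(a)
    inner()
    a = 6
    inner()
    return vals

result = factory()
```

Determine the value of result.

Step 1: a = 5. inner() appends current a to vals.
Step 2: First inner(): appends 5. Then a = 6.
Step 3: Second inner(): appends 6 (closure sees updated a). result = [5, 6]

The answer is [5, 6].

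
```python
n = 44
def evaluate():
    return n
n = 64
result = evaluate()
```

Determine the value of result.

Step 1: n is first set to 44, then reassigned to 64.
Step 2: evaluate() is called after the reassignment, so it looks up the current global n = 64.
Step 3: result = 64

The answer is 64.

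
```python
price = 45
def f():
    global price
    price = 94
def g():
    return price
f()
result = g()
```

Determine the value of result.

Step 1: price = 45.
Step 2: f() sets global price = 94.
Step 3: g() reads global price = 94. result = 94

The answer is 94.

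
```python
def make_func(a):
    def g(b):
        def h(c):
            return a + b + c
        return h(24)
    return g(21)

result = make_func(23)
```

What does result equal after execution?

Step 1: a = 23, b = 21, c = 24 across three nested scopes.
Step 2: h() accesses all three via LEGB rule.
Step 3: result = 23 + 21 + 24 = 68

The answer is 68.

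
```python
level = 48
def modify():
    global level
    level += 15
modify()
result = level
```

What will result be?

Step 1: level = 48 globally.
Step 2: modify() modifies global level: level += 15 = 63.
Step 3: result = 63

The answer is 63.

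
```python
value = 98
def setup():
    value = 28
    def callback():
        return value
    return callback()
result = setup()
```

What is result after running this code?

Step 1: value = 98 globally, but setup() defines value = 28 locally.
Step 2: callback() looks up value. Not in local scope, so checks enclosing scope (setup) and finds value = 28.
Step 3: result = 28

The answer is 28.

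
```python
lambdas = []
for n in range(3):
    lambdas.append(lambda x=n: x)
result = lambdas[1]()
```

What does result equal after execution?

Step 1: Default argument x=n captures n's value at each iteration.
Step 2: lambdas[1] captured x = 1 when n was 1.
Step 3: result = 1

The answer is 1.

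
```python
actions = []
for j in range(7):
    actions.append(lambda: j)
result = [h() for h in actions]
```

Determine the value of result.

Step 1: All 7 lambdas share the same variable j.
Step 2: After the loop, j = 6.
Step 3: Each call returns 6. result = [6, 6, 6, 6, 6, 6, 6]

The answer is [6, 6, 6, 6, 6, 6, 6].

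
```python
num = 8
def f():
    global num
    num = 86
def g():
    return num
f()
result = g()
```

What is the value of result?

Step 1: num = 8.
Step 2: f() sets global num = 86.
Step 3: g() reads global num = 86. result = 86

The answer is 86.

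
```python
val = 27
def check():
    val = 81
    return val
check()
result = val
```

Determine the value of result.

Step 1: val = 27 globally.
Step 2: check() creates a LOCAL val = 81 (no global keyword!).
Step 3: The global val is unchanged. result = 27

The answer is 27.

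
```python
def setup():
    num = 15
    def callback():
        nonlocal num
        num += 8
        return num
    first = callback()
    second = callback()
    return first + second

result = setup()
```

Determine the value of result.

Step 1: num starts at 15.
Step 2: First call: num = 15 + 8 = 23, returns 23.
Step 3: Second call: num = 23 + 8 = 31, returns 31.
Step 4: result = 23 + 31 = 54

The answer is 54.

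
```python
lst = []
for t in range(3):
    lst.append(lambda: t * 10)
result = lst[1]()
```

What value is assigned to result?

Step 1: All lambdas reference the same variable t (late binding).
Step 2: After the loop, t = 2. Every lambda returns t * 10.
Step 3: lst[1]() = 2 * 10 = 20

The answer is 20.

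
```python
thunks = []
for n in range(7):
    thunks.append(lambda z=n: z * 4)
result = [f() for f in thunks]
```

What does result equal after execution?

Step 1: Default arg z=n captures n at each iteration.
Step 2: thunks[k] has z defaulting to k, returns k * 4.
Step 3: result = [0, 4, 8, 12, 16, 20, 24]

The answer is [0, 4, 8, 12, 16, 20, 24].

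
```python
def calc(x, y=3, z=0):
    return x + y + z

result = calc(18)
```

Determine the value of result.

Step 1: calc(18) uses defaults y = 3, z = 0.
Step 2: Returns 18 + 3 + 0 = 21.
Step 3: result = 21

The answer is 21.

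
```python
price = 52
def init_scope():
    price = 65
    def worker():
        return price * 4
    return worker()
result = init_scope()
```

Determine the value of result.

Step 1: init_scope() shadows global price with price = 65.
Step 2: worker() finds price = 65 in enclosing scope, computes 65 * 4 = 260.
Step 3: result = 260

The answer is 260.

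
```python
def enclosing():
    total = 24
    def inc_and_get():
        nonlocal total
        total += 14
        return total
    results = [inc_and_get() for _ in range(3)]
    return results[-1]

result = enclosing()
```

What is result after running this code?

Step 1: total = 24.
Step 2: Three calls to inc_and_get(), each adding 14.
Step 3: Last value = 24 + 14 * 3 = 66

The answer is 66.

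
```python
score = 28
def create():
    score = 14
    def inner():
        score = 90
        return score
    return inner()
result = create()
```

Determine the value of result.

Step 1: Three scopes define score: global (28), create (14), inner (90).
Step 2: inner() has its own local score = 90, which shadows both enclosing and global.
Step 3: result = 90 (local wins in LEGB)

The answer is 90.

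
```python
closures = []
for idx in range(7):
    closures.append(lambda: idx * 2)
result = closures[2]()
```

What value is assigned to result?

Step 1: All lambdas reference the same variable idx (late binding).
Step 2: After the loop, idx = 6. Every lambda returns idx * 2.
Step 3: closures[2]() = 6 * 2 = 12

The answer is 12.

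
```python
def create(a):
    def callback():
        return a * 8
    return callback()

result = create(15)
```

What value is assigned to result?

Step 1: create(15) binds parameter a = 15.
Step 2: callback() accesses a = 15 from enclosing scope.
Step 3: result = 15 * 8 = 120

The answer is 120.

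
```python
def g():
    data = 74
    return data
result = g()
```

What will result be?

Step 1: g() defines data = 74 in its local scope.
Step 2: return data finds the local variable data = 74.
Step 3: result = 74

The answer is 74.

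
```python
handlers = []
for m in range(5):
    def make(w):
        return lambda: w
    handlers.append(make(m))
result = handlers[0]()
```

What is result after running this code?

Step 1: make(m) creates a new scope capturing w = m at call time.
Step 2: handlers[0] = make(0), so its lambda captures w = 0.
Step 3: result = 0 (closure factory fixes late binding)

The answer is 0.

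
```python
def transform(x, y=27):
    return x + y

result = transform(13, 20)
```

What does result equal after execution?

Step 1: transform(13, 20) overrides default y with 20.
Step 2: Returns 13 + 20 = 33.
Step 3: result = 33

The answer is 33.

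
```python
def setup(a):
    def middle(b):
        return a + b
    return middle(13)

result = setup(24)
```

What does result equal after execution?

Step 1: setup(24) passes a = 24.
Step 2: middle(13) has b = 13, reads a = 24 from enclosing.
Step 3: result = 24 + 13 = 37

The answer is 37.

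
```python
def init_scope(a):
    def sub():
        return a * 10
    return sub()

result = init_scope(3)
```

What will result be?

Step 1: init_scope(3) binds parameter a = 3.
Step 2: sub() accesses a = 3 from enclosing scope.
Step 3: result = 3 * 10 = 30

The answer is 30.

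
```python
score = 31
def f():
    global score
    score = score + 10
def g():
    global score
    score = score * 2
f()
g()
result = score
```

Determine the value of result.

Step 1: score = 31.
Step 2: f() adds 10: score = 31 + 10 = 41.
Step 3: g() doubles: score = 41 * 2 = 82.
Step 4: result = 82

The answer is 82.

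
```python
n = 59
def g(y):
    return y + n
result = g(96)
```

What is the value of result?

Step 1: n = 59 is defined globally.
Step 2: g(96) uses parameter y = 96 and looks up n from global scope = 59.
Step 3: result = 96 + 59 = 155

The answer is 155.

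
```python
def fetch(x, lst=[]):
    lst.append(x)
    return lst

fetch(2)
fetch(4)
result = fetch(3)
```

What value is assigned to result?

Step 1: Mutable default argument gotcha! The list [] is created once.
Step 2: Each call appends to the SAME list: [2], [2, 4], [2, 4, 3].
Step 3: result = [2, 4, 3]

The answer is [2, 4, 3].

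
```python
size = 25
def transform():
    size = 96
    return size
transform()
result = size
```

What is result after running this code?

Step 1: size = 25 globally.
Step 2: transform() creates a LOCAL size = 96 (no global keyword!).
Step 3: The global size is unchanged. result = 25

The answer is 25.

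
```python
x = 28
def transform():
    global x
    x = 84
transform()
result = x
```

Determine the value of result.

Step 1: x = 28 globally.
Step 2: transform() declares global x and sets it to 84.
Step 3: After transform(), global x = 84. result = 84

The answer is 84.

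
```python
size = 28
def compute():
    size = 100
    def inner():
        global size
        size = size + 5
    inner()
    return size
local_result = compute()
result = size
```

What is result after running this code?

Step 1: Global size = 28. compute() creates local size = 100.
Step 2: inner() declares global size and adds 5: global size = 28 + 5 = 33.
Step 3: compute() returns its local size = 100 (unaffected by inner).
Step 4: result = global size = 33

The answer is 33.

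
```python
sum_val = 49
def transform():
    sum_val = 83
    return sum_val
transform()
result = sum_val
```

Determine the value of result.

Step 1: Global sum_val = 49.
Step 2: transform() creates local sum_val = 83 (shadow, not modification).
Step 3: After transform() returns, global sum_val is unchanged. result = 49

The answer is 49.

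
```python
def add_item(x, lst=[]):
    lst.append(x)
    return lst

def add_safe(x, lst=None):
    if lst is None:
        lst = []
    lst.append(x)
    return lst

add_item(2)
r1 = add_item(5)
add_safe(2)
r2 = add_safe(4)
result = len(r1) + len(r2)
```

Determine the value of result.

Step 1: add_item shares mutable default: after 2 calls, lst = [2, 5], len = 2.
Step 2: add_safe creates fresh list each time: r2 = [4], len = 1.
Step 3: result = 2 + 1 = 3

The answer is 3.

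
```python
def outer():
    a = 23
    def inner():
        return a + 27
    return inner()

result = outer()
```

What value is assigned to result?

Step 1: outer() defines a = 23.
Step 2: inner() reads a = 23 from enclosing scope, returns 23 + 27 = 50.
Step 3: result = 50

The answer is 50.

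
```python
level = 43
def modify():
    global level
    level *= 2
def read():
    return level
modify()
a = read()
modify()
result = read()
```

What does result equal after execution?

Step 1: level = 43.
Step 2: First modify(): level = 43 * 2 = 86.
Step 3: Second modify(): level = 86 * 2 = 172.
Step 4: read() returns 172

The answer is 172.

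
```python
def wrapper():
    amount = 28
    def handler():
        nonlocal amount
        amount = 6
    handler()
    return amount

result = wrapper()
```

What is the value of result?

Step 1: wrapper() sets amount = 28.
Step 2: handler() uses nonlocal to reassign amount = 6.
Step 3: result = 6

The answer is 6.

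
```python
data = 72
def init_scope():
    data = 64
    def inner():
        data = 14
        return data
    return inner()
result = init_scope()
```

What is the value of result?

Step 1: Three scopes define data: global (72), init_scope (64), inner (14).
Step 2: inner() has its own local data = 14, which shadows both enclosing and global.
Step 3: result = 14 (local wins in LEGB)

The answer is 14.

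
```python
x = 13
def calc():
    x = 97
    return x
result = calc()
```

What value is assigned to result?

Step 1: Global x = 13.
Step 2: calc() creates local x = 97, shadowing the global.
Step 3: Returns local x = 97. result = 97

The answer is 97.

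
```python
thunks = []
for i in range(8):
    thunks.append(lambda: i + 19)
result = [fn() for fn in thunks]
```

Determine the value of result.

Step 1: All lambdas capture i by reference. After the loop, i = 7.
Step 2: Each call returns 7 + 19 = 26.
Step 3: result = [26, 26, 26, 26, 26, 26, 26, 26]

The answer is [26, 26, 26, 26, 26, 26, 26, 26].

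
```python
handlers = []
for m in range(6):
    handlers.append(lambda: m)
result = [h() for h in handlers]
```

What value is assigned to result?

Step 1: All 6 lambdas share the same variable m.
Step 2: After the loop, m = 5.
Step 3: Each call returns 5. result = [5, 5, 5, 5, 5, 5]

The answer is [5, 5, 5, 5, 5, 5].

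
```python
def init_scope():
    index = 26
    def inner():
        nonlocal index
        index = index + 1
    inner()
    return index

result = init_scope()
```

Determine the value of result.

Step 1: init_scope() sets index = 26.
Step 2: inner() uses nonlocal to modify index in init_scope's scope: index = 26 + 1 = 27.
Step 3: init_scope() returns the modified index = 27

The answer is 27.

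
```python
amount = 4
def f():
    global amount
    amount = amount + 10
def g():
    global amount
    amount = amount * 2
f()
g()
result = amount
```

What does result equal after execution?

Step 1: amount = 4.
Step 2: f() adds 10: amount = 4 + 10 = 14.
Step 3: g() doubles: amount = 14 * 2 = 28.
Step 4: result = 28

The answer is 28.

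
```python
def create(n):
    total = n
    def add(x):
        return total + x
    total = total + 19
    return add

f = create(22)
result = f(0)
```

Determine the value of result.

Step 1: create(22) sets total = 22, then total = 22 + 19 = 41.
Step 2: Closures capture by reference, so add sees total = 41.
Step 3: f(0) returns 41 + 0 = 41

The answer is 41.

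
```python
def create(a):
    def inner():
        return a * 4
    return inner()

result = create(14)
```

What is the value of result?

Step 1: create(14) binds parameter a = 14.
Step 2: inner() accesses a = 14 from enclosing scope.
Step 3: result = 14 * 4 = 56

The answer is 56.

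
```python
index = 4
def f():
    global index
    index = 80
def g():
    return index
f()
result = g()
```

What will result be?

Step 1: index = 4.
Step 2: f() sets global index = 80.
Step 3: g() reads global index = 80. result = 80

The answer is 80.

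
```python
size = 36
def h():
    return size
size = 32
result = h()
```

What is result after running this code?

Step 1: size is first set to 36, then reassigned to 32.
Step 2: h() is called after the reassignment, so it looks up the current global size = 32.
Step 3: result = 32

The answer is 32.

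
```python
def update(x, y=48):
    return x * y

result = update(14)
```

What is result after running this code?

Step 1: update(14) uses default y = 48.
Step 2: Returns 14 * 48 = 672.
Step 3: result = 672

The answer is 672.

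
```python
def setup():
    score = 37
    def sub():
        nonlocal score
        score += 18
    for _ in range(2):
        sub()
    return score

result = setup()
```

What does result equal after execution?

Step 1: score = 37.
Step 2: sub() is called 2 times in a loop, each adding 18 via nonlocal.
Step 3: score = 37 + 18 * 2 = 73

The answer is 73.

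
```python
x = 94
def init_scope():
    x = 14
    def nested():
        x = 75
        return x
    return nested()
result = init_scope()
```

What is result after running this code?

Step 1: Three scopes define x: global (94), init_scope (14), nested (75).
Step 2: nested() has its own local x = 75, which shadows both enclosing and global.
Step 3: result = 75 (local wins in LEGB)

The answer is 75.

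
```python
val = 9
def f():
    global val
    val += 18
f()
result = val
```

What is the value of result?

Step 1: val = 9 globally.
Step 2: f() modifies global val: val += 18 = 27.
Step 3: result = 27

The answer is 27.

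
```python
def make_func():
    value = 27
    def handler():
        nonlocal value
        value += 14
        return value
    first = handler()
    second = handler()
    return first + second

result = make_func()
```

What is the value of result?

Step 1: value starts at 27.
Step 2: First call: value = 27 + 14 = 41, returns 41.
Step 3: Second call: value = 41 + 14 = 55, returns 55.
Step 4: result = 41 + 55 = 96

The answer is 96.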